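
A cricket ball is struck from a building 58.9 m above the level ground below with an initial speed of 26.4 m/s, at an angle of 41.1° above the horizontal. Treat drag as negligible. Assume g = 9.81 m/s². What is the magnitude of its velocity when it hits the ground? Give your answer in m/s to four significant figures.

Components: vₓ = 26.40 cos 41.1° = 19.89 m/s, v_y0 = 26.40 sin 41.1° = 17.35 m/s.
With up positive and y = 0 at the ground: y(t) = 58.9 + (17.35) t − 4.905 t². Setting y = 0 and taking the positive root: t = [17.35 + √(17.35² + 2·9.81·58.9)] / 9.81 = (17.35 + 38.17) / 9.81 = 5.660 s.
Vertical velocity at impact: v_y = v_y0 − g t = 17.35 − 9.81 × 5.660 = −38.17 m/s.
Speed: |v| = √(vₓ² + v_y²) = √(19.89² + 38.17²) = 43.04 m/s.

43.04 m/s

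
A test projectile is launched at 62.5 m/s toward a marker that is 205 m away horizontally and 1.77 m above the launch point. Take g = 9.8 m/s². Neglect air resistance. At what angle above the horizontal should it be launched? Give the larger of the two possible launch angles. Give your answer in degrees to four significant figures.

74.48°

Trajectory: y = x tanθ − g x² (1 + tan²θ)/(2v₀²). With x = 205, y = 1.77, v₀ = 62.5, g = 9.80:
52.72 tan²θ − 205 tanθ + (54.49) = 0.
tanθ = [205 ± √(205² − 4 × 52.72 × (54.49))] / (2 × 52.72) = (205 ± 174.7) / 105.4, giving tanθ = 0.2870 or 3.602.
θ = 16.01° or 74.48°; the larger is 74.48°.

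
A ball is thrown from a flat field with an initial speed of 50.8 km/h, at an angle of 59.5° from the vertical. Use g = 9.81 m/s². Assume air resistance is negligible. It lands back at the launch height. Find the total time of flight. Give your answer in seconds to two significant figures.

Convert: 50.8 km/h = 50.8/3.6 = 14.11 m/s.
vₓ = 14.11 sin 59.5° = 12.16 m/s; v_y0 = 14.11 cos 59.5° = 7.162 m/s.
It returns to y = 0 when t = 2 v_y0 / g = 2(7.162)/9.81 = 1.460 s.

1.5 s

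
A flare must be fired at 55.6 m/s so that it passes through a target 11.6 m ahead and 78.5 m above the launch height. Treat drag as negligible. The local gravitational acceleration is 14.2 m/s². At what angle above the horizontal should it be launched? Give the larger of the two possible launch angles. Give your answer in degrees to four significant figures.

Trajectory: y = x tanθ − g x² (1 + tan²θ)/(2v₀²). With x = 11.6, y = 78.5, v₀ = 55.6, g = 14.2:
0.3090 tan²θ − 11.6 tanθ + (78.81) = 0.
tanθ = [11.6 ± √(11.6² − 4 × 0.3090 × (78.81))] / (2 × 0.3090) = (11.6 ± 6.094) / 0.6181, giving tanθ = 8.908 or 28.63.
θ = 83.59° or 88.00°; the larger is 88.00°.

88.00°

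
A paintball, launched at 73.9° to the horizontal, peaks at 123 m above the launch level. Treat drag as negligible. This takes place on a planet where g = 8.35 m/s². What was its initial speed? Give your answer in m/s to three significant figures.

47.2 m/s

At the peak v_y = 0, so v_y0 = √(2gH) = √(2 × 8.35 × 123) = 45.32 m/s.
v_y0 = v₀ sin θ ⇒ v₀ = 45.32 / sin 73.9° = 47.17 m/s.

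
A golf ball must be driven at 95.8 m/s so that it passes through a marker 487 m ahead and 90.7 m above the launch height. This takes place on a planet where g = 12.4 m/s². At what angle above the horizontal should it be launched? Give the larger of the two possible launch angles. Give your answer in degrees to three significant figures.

Trajectory: y = x tanθ − g x² (1 + tan²θ)/(2v₀²). With x = 487, y = 90.7, v₀ = 95.8, g = 12.4:
160.2 tan²θ − 487 tanθ + (250.9) = 0.
tanθ = [487 ± √(487² − 4 × 160.2 × (250.9))] / (2 × 160.2) = (487 ± 276.3) / 320.4, giving tanθ = 0.6574 or 2.382.
θ = 33.32° or 67.23°; the larger is 67.23°.

67.2°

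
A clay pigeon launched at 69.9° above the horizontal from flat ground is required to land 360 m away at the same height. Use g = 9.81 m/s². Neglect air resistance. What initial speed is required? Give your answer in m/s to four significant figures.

From R = (v₀² / g) sin 2θ: v₀ = √(gR / sin 2θ).
v₀ = √(9.81 × 360 / sin 139.8°) = √(3532 / 0.6455) = √5471.5 = 73.97 m/s.

73.97 m/s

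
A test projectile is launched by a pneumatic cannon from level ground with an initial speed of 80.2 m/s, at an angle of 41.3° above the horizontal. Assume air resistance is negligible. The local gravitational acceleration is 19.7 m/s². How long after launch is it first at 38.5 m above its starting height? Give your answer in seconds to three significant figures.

0.867 s

Resolve: vₓ = 80.20 cos 41.3° = 60.25 m/s and v_y0 = 80.20 sin 41.3° = 52.93 m/s.
Set y = v_y0 t − ½ g t² = 38.5: 9.850 t² − 52.93 t + 38.5 = 0.
Quadratic formula: t = (52.93 ± √1284.9) / 19.7 = (52.93 ± 35.85) / 19.7 → t = 0.8673 s or 4.506 s.
The first (ascending) time is 0.8673 s.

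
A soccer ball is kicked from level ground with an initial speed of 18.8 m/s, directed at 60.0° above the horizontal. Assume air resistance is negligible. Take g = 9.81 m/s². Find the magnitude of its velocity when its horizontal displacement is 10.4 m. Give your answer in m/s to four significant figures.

10.85 m/s

Components: vₓ = 18.80 cos 60.0° = 9.400 m/s, v_y0 = 18.80 sin 60.0° = 16.28 m/s.
At x = 10.4 m, t = x/vₓ = 10.4/9.400 = 1.106 s.
Vertical velocity there: v_y = v_y0 − g t = 16.28 − 9.81 × 1.106 = 5.428 m/s.
Speed: √(vₓ² + v_y²) = √(9.400² + 5.428²) = 10.85 m/s.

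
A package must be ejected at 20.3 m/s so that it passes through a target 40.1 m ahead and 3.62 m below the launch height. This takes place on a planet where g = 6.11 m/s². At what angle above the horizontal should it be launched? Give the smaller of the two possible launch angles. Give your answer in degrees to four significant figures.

Trajectory: y = x tanθ − g x² (1 + tan²θ)/(2v₀²). With x = 40.1, y = −3.62, v₀ = 20.3, g = 6.11:
11.92 tan²θ − 40.1 tanθ + (8.301) = 0.
tanθ = [40.1 ± √(40.1² − 4 × 11.92 × (8.301))] / (2 × 11.92) = (40.1 ± 34.82) / 23.84, giving tanθ = 0.2216 or 3.142.
θ = 12.49° or 72.35°; the smaller is 12.49°.

12.49°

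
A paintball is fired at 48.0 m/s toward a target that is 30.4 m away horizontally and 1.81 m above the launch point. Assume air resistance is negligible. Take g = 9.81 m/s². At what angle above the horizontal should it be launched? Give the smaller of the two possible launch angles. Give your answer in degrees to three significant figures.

Trajectory: y = x tanθ − g x² (1 + tan²θ)/(2v₀²). With x = 30.4, y = 1.81, v₀ = 48.0, g = 9.81:
1.967 tan²θ − 30.4 tanθ + (3.777) = 0.
tanθ = [30.4 ± √(30.4² − 4 × 1.967 × (3.777))] / (2 × 1.967) = (30.4 ± 29.91) / 3.935, giving tanθ = 0.1253 or 15.33.
θ = 7.140° or 86.27°; the smaller is 7.140°.

7.14°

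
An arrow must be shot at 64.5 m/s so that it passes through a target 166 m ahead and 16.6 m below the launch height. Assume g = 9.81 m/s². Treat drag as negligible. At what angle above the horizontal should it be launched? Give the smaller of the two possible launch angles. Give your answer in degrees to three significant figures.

5.57°

Trajectory: y = x tanθ − g x² (1 + tan²θ)/(2v₀²). With x = 166, y = −16.6, v₀ = 64.5, g = 9.81:
32.49 tan²θ − 166 tanθ + (15.89) = 0.
tanθ = [166 ± √(166² − 4 × 32.49 × (15.89))] / (2 × 32.49) = (166 ± 159.7) / 64.98, giving tanθ = 0.09758 or 5.012.
θ = 5.573° or 78.72°; the smaller is 5.573°.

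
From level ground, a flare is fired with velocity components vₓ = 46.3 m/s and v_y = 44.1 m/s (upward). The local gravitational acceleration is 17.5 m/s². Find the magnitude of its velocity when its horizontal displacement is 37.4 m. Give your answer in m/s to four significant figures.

Time to reach x = 37.4 m: t = x/vₓ = 37.4/46.30 = 0.8078 s.
Vertical velocity there: v_y = v_y0 − g t = 44.10 − 17.5 × 0.8078 = 29.96 m/s.
Speed: √(vₓ² + v_y²) = √(46.30² + 29.96²) = 55.15 m/s.

55.15 m/s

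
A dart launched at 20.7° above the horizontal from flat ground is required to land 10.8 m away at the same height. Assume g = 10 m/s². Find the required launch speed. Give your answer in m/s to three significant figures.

On level ground R = v₀² sin 2θ / g ⇒ v₀ = √(gR / sin 2θ).
v₀ = √(10.0 × 10.8 / sin 41.40°) = √(108.0 / 0.6613) = √163.31 = 12.78 m/s.

12.8 m/s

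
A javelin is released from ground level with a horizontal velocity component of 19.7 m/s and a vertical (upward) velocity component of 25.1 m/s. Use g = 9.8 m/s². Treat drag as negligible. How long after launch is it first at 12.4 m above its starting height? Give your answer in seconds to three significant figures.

Require v_y0 t − ½ g t² = 12.4, i.e. 4.900 t² − 25.10 t + 12.4 = 0.
Quadratic formula: t = (25.10 ± √386.97) / 9.80 = (25.10 ± 19.67) / 9.80 → t = 0.5539 s or 4.569 s.
The first (ascending) time is 0.5539 s.

0.554 s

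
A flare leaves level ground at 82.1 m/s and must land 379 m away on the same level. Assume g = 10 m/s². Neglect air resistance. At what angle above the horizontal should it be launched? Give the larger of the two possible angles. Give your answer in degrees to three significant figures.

72.9°

Level-ground range R = v₀² sin(2θ)/g ⇒ sin(2θ) = gR/v₀² = 10.0 × 379 / 82.1² = 0.5623.
2θ = 34.21° or 180° − 34.21° = 145.8°, so θ = 17.11° or 72.89°.
The larger angle is 72.89°.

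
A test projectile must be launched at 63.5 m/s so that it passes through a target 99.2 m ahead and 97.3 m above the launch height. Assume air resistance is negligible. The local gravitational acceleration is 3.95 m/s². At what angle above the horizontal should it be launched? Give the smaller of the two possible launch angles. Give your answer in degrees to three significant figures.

47.4°

Trajectory: y = x tanθ − g x² (1 + tan²θ)/(2v₀²). With x = 99.2, y = 97.3, v₀ = 63.5, g = 3.95:
4.820 tan²θ − 99.2 tanθ + (102.1) = 0.
tanθ = [99.2 ± √(99.2² − 4 × 4.820 × (102.1))] / (2 × 4.820) = (99.2 ± 88.72) / 9.640, giving tanθ = 1.087 or 19.49.
θ = 47.38° or 87.06°; the smaller is 47.38°.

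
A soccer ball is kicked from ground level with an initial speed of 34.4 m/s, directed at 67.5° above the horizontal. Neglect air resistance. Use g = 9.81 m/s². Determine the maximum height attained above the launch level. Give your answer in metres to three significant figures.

Horizontal component vₓ = 34.40 cos 67.5° = 13.16 m/s; vertical v_y0 = 34.40 sin 67.5° = 31.78 m/s.
At the apex v_y = 0, so H = v_y0²/(2g) = 31.78²/19.62 = 51.48 m.

51.5 m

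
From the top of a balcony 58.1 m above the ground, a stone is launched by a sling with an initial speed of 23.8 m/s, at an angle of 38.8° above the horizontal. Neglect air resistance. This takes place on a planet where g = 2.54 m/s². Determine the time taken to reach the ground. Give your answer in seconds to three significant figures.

Resolve: vₓ = 23.80 cos 38.8° = 18.55 m/s and v_y0 = 23.80 sin 38.8° = 14.91 m/s.
With up positive and y = 0 at the ground: y(t) = 58.1 + (14.91) t − 1.270 t². Setting y = 0 and taking the positive root: t = [14.91 + √(14.91² + 2·2.54·58.1)] / 2.54 = (14.91 + 22.75) / 2.54 = 14.83 s.

14.8 s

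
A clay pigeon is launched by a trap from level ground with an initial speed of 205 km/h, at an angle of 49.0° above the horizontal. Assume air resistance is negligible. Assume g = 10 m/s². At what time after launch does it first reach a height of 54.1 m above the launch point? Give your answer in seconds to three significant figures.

1.53 s

Convert: 205 km/h = 205/3.6 = 56.94 m/s.
Components: vₓ = 56.94 cos 49.0° = 37.36 m/s, v_y0 = 56.94 sin 49.0° = 42.98 m/s.
Set y = v_y0 t − ½ g t² = 54.1: 5.000 t² − 42.98 t + 54.1 = 0.
Quadratic formula: t = (42.98 ± √764.98) / 10.0 = (42.98 ± 27.66) / 10.0 → t = 1.532 s or 7.063 s.
The first (ascending) time is 1.532 s.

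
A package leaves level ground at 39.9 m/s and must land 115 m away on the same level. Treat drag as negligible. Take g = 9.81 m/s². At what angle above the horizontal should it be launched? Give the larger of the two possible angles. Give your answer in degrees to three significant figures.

From R = (v₀²/g) sin 2θ: sin 2θ = 9.81 × 115 / 1592.0 = 0.7086.
2θ = 45.12° or 180° − 45.12° = 134.9°, so θ = 22.56° or 67.44°.
The larger angle is 67.44°.

67.4°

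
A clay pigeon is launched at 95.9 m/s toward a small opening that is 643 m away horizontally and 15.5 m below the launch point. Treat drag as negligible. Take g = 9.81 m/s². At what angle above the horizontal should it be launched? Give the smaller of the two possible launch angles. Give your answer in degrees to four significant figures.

20.02°

Trajectory: y = x tanθ − g x² (1 + tan²θ)/(2v₀²). With x = 643, y = −15.5, v₀ = 95.9, g = 9.81:
220.5 tan²θ − 643 tanθ + (205.0) = 0.
tanθ = [643 ± √(643² − 4 × 220.5 × (205.0))] / (2 × 220.5) = (643 ± 482.3) / 441.0, giving tanθ = 0.3644 or 2.552.
θ = 20.02° or 68.60°; the smaller is 20.02°.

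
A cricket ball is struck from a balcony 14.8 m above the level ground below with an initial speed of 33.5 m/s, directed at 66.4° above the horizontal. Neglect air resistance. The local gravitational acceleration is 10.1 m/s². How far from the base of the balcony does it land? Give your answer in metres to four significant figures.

87.55 m

vₓ = 33.50 cos 66.4° = 13.41 m/s; v_y0 = 33.50 sin 66.4° = 30.70 m/s.
The projectile lands when y = 14.8 + (30.70) t − ½·10.1·t² = 0. Positive root: t = (30.70 + √(30.70² + 2·10.1·14.8)) / 10.1 = (30.70 + 35.23) / 10.1 = 6.528 s.
Horizontal distance: R = vₓ t = 13.41 × 6.528 = 87.55 m.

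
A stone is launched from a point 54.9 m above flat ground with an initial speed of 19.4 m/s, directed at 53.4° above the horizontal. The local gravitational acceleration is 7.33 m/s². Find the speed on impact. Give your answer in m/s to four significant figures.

34.37 m/s

Horizontal component vₓ = 19.40 cos 53.4° = 11.57 m/s; vertical v_y0 = 19.40 sin 53.4° = 15.57 m/s.
With up positive and y = 0 at the ground: y(t) = 54.9 + (15.57) t − 3.665 t². Setting y = 0 and taking the positive root: t = [15.57 + √(15.57² + 2·7.33·54.9)] / 7.33 = (15.57 + 32.36) / 7.33 = 6.540 s.
Vertical velocity at impact: v_y = v_y0 − g t = 15.57 − 7.33 × 6.540 = −32.36 m/s.
Speed: |v| = √(vₓ² + v_y²) = √(11.57² + 32.36²) = 34.37 m/s.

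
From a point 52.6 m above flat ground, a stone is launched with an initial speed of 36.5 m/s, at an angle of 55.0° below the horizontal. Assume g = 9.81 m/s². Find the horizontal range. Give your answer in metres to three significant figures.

29.8 m

Horizontal component vₓ = 36.50 cos 55.0° = 20.94 m/s; vertical v_y0 = −29.90 m/s (downward).
With up positive and y = 0 at the ground: y(t) = 52.6 + (−29.90) t − 4.905 t². Setting y = 0 and taking the positive root: t = [−29.90 + √(29.90² + 2·9.81·52.6)] / 9.81 = (−29.90 + 43.89) / 9.81 = 1.426 s.
Horizontal distance: R = vₓ t = 20.94 × 1.426 = 29.85 m.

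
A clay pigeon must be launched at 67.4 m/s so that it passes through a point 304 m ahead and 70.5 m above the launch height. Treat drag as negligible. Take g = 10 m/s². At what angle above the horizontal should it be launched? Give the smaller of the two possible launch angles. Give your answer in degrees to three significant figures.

Trajectory: y = x tanθ − g x² (1 + tan²θ)/(2v₀²). With x = 304, y = 70.5, v₀ = 67.4, g = 10.0:
101.7 tan²θ − 304 tanθ + (172.2) = 0.
tanθ = [304 ± √(304² − 4 × 101.7 × (172.2))] / (2 × 101.7) = (304 ± 149.5) / 203.4, giving tanθ = 0.7595 or 2.229.
θ = 37.22° or 65.84°; the smaller is 37.22°.

37.2°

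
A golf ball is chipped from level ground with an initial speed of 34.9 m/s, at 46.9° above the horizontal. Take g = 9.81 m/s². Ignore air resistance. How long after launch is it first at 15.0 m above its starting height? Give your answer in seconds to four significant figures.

0.6768 s

Resolve: vₓ = 34.90 cos 46.9° = 23.85 m/s and v_y0 = 34.90 sin 46.9° = 25.48 m/s.
Require v_y0 t − ½ g t² = 15.0, i.e. 4.905 t² − 25.48 t + 15.0 = 0.
t = [25.48 ± √(25.48² − 2·9.81·15.0)] / 9.81 = (25.48 ± 18.84) / 9.81, so t = 0.6768 s or t = 4.518 s.
The first (ascending) time is 0.6768 s.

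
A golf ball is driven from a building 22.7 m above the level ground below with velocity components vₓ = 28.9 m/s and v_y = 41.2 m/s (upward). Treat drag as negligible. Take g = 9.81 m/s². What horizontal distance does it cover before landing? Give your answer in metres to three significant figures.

258 m

Vertical motion (up positive, ground at y = 0): 4.905 t² − (41.20) t − 22.7 = 0, so t = (41.20 + √(41.20² + 2·9.81·22.7)) / 9.81 = (41.20 + 46.29) / 9.81 = 8.919 s.
Horizontal distance: R = vₓ t = 28.90 × 8.919 = 257.7 m.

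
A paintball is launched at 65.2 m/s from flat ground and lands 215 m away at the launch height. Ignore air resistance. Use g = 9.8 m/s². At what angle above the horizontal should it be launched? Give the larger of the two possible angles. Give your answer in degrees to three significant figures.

Level-ground range R = v₀² sin(2θ)/g ⇒ sin(2θ) = gR/v₀² = 9.80 × 215 / 65.2² = 0.4956.
2θ = 29.71° or 180° − 29.71° = 150.3°, so θ = 14.86° or 75.14°.
The larger angle is 75.14°.

75.1°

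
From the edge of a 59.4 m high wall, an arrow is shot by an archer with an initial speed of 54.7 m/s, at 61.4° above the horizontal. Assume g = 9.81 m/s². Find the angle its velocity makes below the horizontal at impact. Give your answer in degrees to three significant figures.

Horizontal component vₓ = 54.70 cos 61.4° = 26.18 m/s; vertical v_y0 = 54.70 sin 61.4° = 48.03 m/s.
The projectile lands when y = 59.4 + (48.03) t − ½·9.81·t² = 0. Positive root: t = (48.03 + √(48.03² + 2·9.81·59.4)) / 9.81 = (48.03 + 58.92) / 9.81 = 10.90 s.
At impact: v_y = v_y0 − g t = −58.92 m/s; vₓ = 26.18 m/s.
Angle below horizontal: arctan(|v_y|/vₓ) = arctan(58.92/26.18) = 66.04°.

66.0°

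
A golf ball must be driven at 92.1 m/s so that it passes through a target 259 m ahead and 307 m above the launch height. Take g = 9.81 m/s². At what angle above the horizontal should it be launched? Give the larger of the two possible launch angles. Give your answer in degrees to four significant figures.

78.31°

Trajectory: y = x tanθ − g x² (1 + tan²θ)/(2v₀²). With x = 259, y = 307, v₀ = 92.1, g = 9.81:
38.79 tan²θ − 259 tanθ + (345.8) = 0.
tanθ = [259 ± √(259² − 4 × 38.79 × (345.8))] / (2 × 38.79) = (259 ± 115.9) / 77.58, giving tanθ = 1.845 or 4.832.
θ = 61.54° or 78.31°; the larger is 78.31°.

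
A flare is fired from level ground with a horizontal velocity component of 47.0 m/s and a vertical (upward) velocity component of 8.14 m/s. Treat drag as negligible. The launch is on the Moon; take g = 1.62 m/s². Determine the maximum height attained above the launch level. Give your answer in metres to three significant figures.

Peak height H = v_y0² / (2g) = 66.260 / 3.240 = 20.45 m.

20.5 m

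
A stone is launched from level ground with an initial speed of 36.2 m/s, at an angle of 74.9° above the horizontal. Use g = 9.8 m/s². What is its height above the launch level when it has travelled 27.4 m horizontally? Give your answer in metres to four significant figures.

60.18 m

Horizontal component vₓ = 36.20 cos 74.9° = 9.430 m/s; vertical v_y0 = 36.20 sin 74.9° = 34.95 m/s.
At x = 27.4 m, t = x/vₓ = 27.4/9.430 = 2.906 s.
Height: y = v_y0 t − ½ g t² = 34.95 × 2.906 − 4.900 × 2.906² = 101.5 − 41.37 = 60.18 m.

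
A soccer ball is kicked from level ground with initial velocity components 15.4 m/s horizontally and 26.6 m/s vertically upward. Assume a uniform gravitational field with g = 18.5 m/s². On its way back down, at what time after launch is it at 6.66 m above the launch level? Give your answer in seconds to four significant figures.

Require v_y0 t − ½ g t² = 6.66, i.e. 9.250 t² − 26.60 t + 6.66 = 0.
t = [26.60 ± √(26.60² − 2·18.5·6.66)] / 18.5 = (26.60 ± 21.47) / 18.5, so t = 0.2771 s or t = 2.599 s.
The descending-branch root is 2.599 s.

2.599 s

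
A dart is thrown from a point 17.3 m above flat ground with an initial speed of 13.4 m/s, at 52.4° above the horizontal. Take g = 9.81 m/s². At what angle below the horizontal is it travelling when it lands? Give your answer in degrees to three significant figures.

69.0°

Components: vₓ = 13.40 cos 52.4° = 8.176 m/s, v_y0 = 13.40 sin 52.4° = 10.62 m/s.
The projectile lands when y = 17.3 + (10.62) t − ½·9.81·t² = 0. Positive root: t = (10.62 + √(10.62² + 2·9.81·17.3)) / 9.81 = (10.62 + 21.26) / 9.81 = 3.250 s.
At impact: v_y = v_y0 − g t = −21.26 m/s; vₓ = 8.176 m/s.
Angle below horizontal: arctan(|v_y|/vₓ) = arctan(21.26/8.176) = 68.97°.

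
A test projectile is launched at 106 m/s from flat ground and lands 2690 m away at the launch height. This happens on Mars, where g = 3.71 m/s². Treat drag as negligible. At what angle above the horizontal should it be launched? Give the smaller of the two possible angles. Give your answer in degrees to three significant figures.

R = v₀² sin 2θ / g gives sin 2θ = gR/v₀² = 3.71·2690/106² = 0.8882.
2θ = 62.65° or 180° − 62.65° = 117.4°, so θ = 31.32° or 58.68°.
The smaller angle is 31.32°.

31.3°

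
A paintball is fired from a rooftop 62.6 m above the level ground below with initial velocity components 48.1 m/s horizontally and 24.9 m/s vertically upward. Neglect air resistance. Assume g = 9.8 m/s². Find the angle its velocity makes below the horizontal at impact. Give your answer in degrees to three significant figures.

41.8°

The projectile lands when y = 62.6 + (24.90) t − ½·9.80·t² = 0. Positive root: t = (24.90 + √(24.90² + 2·9.80·62.6)) / 9.80 = (24.90 + 42.98) / 9.80 = 6.926 s.
At impact: v_y = v_y0 − g t = −42.98 m/s; vₓ = 48.10 m/s.
Angle below horizontal: arctan(|v_y|/vₓ) = arctan(42.98/48.10) = 41.78°.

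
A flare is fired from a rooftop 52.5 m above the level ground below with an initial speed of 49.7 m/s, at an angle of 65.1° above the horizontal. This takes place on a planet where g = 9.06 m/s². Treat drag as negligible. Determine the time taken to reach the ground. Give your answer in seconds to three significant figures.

vₓ = 49.70 cos 65.1° = 20.93 m/s; v_y0 = 49.70 sin 65.1° = 45.08 m/s.
Vertical motion (up positive, ground at y = 0): 4.530 t² − (45.08) t − 52.5 = 0, so t = (45.08 + √(45.08² + 2·9.06·52.5)) / 9.06 = (45.08 + 54.62) / 9.06 = 11.00 s.

11.0 s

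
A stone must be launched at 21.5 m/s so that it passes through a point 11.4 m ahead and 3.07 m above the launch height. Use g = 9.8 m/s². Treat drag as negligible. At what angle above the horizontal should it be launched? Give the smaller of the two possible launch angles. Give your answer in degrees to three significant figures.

22.3°

Trajectory: y = x tanθ − g x² (1 + tan²θ)/(2v₀²). With x = 11.4, y = 3.07, v₀ = 21.5, g = 9.80:
1.378 tan²θ − 11.4 tanθ + (4.448) = 0.
tanθ = [11.4 ± √(11.4² − 4 × 1.378 × (4.448))] / (2 × 1.378) = (11.4 ± 10.27) / 2.755, giving tanθ = 0.4105 or 7.865.
θ = 22.32° or 82.75°; the smaller is 22.32°.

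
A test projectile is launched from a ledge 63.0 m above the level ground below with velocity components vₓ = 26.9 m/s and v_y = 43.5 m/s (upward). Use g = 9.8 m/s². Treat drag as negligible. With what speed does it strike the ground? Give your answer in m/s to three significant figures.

The projectile lands when y = 63.0 + (43.50) t − ½·9.80·t² = 0. Positive root: t = (43.50 + √(43.50² + 2·9.80·63.0)) / 9.80 = (43.50 + 55.92) / 9.80 = 10.14 s.
Vertical velocity at impact: v_y = v_y0 − g t = 43.50 − 9.80 × 10.14 = −55.92 m/s.
Speed: |v| = √(vₓ² + v_y²) = √(26.90² + 55.92²) = 62.05 m/s.

62.1 m/s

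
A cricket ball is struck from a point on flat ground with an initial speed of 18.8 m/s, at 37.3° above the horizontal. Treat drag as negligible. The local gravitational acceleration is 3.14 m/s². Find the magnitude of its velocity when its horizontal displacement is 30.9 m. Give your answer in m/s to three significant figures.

15.7 m/s

Horizontal component vₓ = 18.80 cos 37.3° = 14.95 m/s; vertical v_y0 = 18.80 sin 37.3° = 11.39 m/s.
At x = 30.9 m, t = x/vₓ = 30.9/14.95 = 2.066 s.
Vertical velocity there: v_y = v_y0 − g t = 11.39 − 3.14 × 2.066 = 4.905 m/s.
Speed: √(vₓ² + v_y²) = √(14.95² + 4.905²) = 15.74 m/s.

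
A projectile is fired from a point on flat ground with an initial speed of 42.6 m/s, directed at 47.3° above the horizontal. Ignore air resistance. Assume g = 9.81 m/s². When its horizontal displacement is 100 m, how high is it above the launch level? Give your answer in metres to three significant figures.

Resolve: vₓ = 42.60 cos 47.3° = 28.89 m/s and v_y0 = 42.60 sin 47.3° = 31.31 m/s.
x = vₓ t ⇒ t = 100/28.89 = 3.461 s.
Height: y = v_y0 t − ½ g t² = 31.31 × 3.461 − 4.905 × 3.461² = 108.4 − 58.77 = 49.60 m.

49.6 m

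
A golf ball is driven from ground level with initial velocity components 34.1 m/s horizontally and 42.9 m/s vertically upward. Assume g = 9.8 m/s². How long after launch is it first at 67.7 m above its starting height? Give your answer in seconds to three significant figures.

2.07 s

Set y = v_y0 t − ½ g t² = 67.7: 4.900 t² − 42.90 t + 67.7 = 0.
t = [42.90 ± √(42.90² − 2·9.80·67.7)] / 9.80 = (42.90 ± 22.66) / 9.80, so t = 2.065 s or t = 6.690 s.
The first (ascending) time is 2.065 s.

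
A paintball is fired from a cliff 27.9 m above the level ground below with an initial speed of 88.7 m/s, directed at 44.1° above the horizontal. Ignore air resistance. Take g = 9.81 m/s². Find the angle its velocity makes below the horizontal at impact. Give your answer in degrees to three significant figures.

46.0°

Resolve: vₓ = 88.70 cos 44.1° = 63.70 m/s and v_y0 = 88.70 sin 44.1° = 61.73 m/s.
With up positive and y = 0 at the ground: y(t) = 27.9 + (61.73) t − 4.905 t². Setting y = 0 and taking the positive root: t = [61.73 + √(61.73² + 2·9.81·27.9)] / 9.81 = (61.73 + 66.01) / 9.81 = 13.02 s.
At impact: v_y = v_y0 − g t = −66.01 m/s; vₓ = 63.70 m/s.
Angle below horizontal: arctan(|v_y|/vₓ) = arctan(66.01/63.70) = 46.02°.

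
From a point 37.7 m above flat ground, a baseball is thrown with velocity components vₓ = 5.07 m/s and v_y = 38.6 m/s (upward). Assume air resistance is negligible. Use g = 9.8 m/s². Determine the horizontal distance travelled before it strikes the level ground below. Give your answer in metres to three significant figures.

The projectile lands when y = 37.7 + (38.60) t − ½·9.80·t² = 0. Positive root: t = (38.60 + √(38.60² + 2·9.80·37.7)) / 9.80 = (38.60 + 47.21) / 9.80 = 8.756 s.
Horizontal distance: R = vₓ t = 5.070 × 8.756 = 44.39 m.

44.4 m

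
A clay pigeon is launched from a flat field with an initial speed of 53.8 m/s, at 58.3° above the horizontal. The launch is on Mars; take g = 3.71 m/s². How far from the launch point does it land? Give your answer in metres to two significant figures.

vₓ = 53.80 cos 58.3° = 28.27 m/s; v_y0 = 53.80 sin 58.3° = 45.77 m/s.
Flight time T = 2 v_y0 / g = 24.68 s.
Range: R = vₓ T = 28.27 × 24.68 = 697.6 m.

700 m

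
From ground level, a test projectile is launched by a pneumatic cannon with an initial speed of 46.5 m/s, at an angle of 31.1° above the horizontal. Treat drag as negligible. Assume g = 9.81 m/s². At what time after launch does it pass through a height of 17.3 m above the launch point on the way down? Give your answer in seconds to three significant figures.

vₓ = 46.50 cos 31.1° = 39.82 m/s; v_y0 = 46.50 sin 31.1° = 24.02 m/s.
Set y = v_y0 t − ½ g t² = 17.3: 4.905 t² − 24.02 t + 17.3 = 0.
t = [24.02 ± √(24.02² − 2·9.81·17.3)] / 9.81 = (24.02 ± 15.41) / 9.81, so t = 0.8775 s or t = 4.019 s.
The descending-branch root is 4.019 s.

4.02 s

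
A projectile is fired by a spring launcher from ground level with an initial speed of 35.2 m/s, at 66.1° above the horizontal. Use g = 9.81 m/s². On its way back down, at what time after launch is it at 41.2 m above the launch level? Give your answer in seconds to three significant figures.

vₓ = 35.20 cos 66.1° = 14.26 m/s; v_y0 = 35.20 sin 66.1° = 32.18 m/s.
Height y(t) = 32.18 t − 4.905 t² = 41.2 gives 4.905 t² − 32.18 t + 41.2 = 0.
Quadratic formula: t = (32.18 ± √227.32) / 9.81 = (32.18 ± 15.08) / 9.81 → t = 1.744 s or 4.817 s.
The descending-branch root is 4.817 s.

4.82 s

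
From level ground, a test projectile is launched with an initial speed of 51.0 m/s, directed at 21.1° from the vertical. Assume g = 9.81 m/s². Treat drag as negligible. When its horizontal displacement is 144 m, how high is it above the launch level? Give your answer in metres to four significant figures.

71.45 m

Horizontal component vₓ = 51.00 sin 21.1° = 18.36 m/s; vertical v_y0 = 51.00 cos 21.1° = 47.58 m/s.
At x = 144 m, t = x/vₓ = 144/18.36 = 7.843 s.
Height: y = v_y0 t − ½ g t² = 47.58 × 7.843 − 4.905 × 7.843² = 373.2 − 301.7 = 71.45 m.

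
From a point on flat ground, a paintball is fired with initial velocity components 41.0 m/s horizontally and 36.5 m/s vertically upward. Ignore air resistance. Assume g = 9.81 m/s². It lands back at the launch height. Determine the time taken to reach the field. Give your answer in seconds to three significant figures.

It returns to y = 0 when t = 2 v_y0 / g = 2(36.50)/9.81 = 7.441 s.

7.44 s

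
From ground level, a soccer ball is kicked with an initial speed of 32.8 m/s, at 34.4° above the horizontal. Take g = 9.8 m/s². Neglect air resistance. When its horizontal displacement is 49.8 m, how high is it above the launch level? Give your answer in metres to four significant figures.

17.51 m

Resolve: vₓ = 32.80 cos 34.4° = 27.06 m/s and v_y0 = 32.80 sin 34.4° = 18.53 m/s.
At x = 49.8 m, t = x/vₓ = 49.8/27.06 = 1.840 s.
Height: y = v_y0 t − ½ g t² = 18.53 × 1.840 − 4.900 × 1.840² = 34.10 − 16.59 = 17.51 m.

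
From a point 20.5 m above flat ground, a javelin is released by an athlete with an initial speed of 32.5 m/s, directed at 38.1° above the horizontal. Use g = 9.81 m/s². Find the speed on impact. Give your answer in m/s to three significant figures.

38.2 m/s

vₓ = 32.50 cos 38.1° = 25.58 m/s; v_y0 = 32.50 sin 38.1° = 20.05 m/s.
The projectile lands when y = 20.5 + (20.05) t − ½·9.81·t² = 0. Positive root: t = (20.05 + √(20.05² + 2·9.81·20.5)) / 9.81 = (20.05 + 28.36) / 9.81 = 4.935 s.
Vertical velocity at impact: v_y = v_y0 − g t = 20.05 − 9.81 × 4.935 = −28.36 m/s.
Speed: |v| = √(vₓ² + v_y²) = √(25.58² + 28.36²) = 38.19 m/s.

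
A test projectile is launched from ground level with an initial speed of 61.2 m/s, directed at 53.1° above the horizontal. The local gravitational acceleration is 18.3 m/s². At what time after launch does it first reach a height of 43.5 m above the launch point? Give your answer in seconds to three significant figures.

Components: vₓ = 61.20 cos 53.1° = 36.75 m/s, v_y0 = 61.20 sin 53.1° = 48.94 m/s.
Height y(t) = 48.94 t − 9.150 t² = 43.5 gives 9.150 t² − 48.94 t + 43.5 = 0.
t = [48.94 ± √(48.94² − 2·18.3·43.5)] / 18.3 = (48.94 ± 28.34) / 18.3, so t = 1.126 s or t = 4.223 s.
The first (ascending) time is 1.126 s.

1.13 s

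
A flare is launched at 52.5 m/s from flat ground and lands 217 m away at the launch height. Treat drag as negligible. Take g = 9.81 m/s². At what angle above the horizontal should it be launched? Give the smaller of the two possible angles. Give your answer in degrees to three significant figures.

25.3°

From R = (v₀²/g) sin 2θ: sin 2θ = 9.81 × 217 / 2756.2 = 0.7723.
2θ = 50.56° or 180° − 50.56° = 129.4°, so θ = 25.28° or 64.72°.
The smaller angle is 25.28°.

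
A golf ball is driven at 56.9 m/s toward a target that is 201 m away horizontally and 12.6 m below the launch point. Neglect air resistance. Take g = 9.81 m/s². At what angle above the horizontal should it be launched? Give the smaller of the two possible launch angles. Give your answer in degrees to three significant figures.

14.7°

Trajectory: y = x tanθ − g x² (1 + tan²θ)/(2v₀²). With x = 201, y = −12.6, v₀ = 56.9, g = 9.81:
61.21 tan²θ − 201 tanθ + (48.61) = 0.
tanθ = [201 ± √(201² − 4 × 61.21 × (48.61))] / (2 × 61.21) = (201 ± 168.8) / 122.4, giving tanθ = 0.2629 or 3.021.
θ = 14.73° or 71.68°; the smaller is 14.73°.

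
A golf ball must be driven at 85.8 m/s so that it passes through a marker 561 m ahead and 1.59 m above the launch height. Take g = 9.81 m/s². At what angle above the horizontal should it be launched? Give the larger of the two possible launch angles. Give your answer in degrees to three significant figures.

Trajectory: y = x tanθ − g x² (1 + tan²θ)/(2v₀²). With x = 561, y = 1.59, v₀ = 85.8, g = 9.81:
209.7 tan²θ − 561 tanθ + (211.3) = 0.
tanθ = [561 ± √(561² − 4 × 209.7 × (211.3))] / (2 × 209.7) = (561 ± 370.8) / 419.4, giving tanθ = 0.4535 or 2.222.
θ = 24.39° or 65.77°; the larger is 65.77°.

65.8°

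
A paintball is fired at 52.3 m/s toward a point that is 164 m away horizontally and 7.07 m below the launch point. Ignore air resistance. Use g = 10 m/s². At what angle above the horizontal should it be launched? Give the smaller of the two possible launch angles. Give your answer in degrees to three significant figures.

Trajectory: y = x tanθ − g x² (1 + tan²θ)/(2v₀²). With x = 164, y = −7.07, v₀ = 52.3, g = 10.0:
49.16 tan²θ − 164 tanθ + (42.09) = 0.
tanθ = [164 ± √(164² − 4 × 49.16 × (42.09))] / (2 × 49.16) = (164 ± 136.4) / 98.33, giving tanθ = 0.2802 or 3.056.
θ = 15.65° or 71.88°; the smaller is 15.65°.

15.7°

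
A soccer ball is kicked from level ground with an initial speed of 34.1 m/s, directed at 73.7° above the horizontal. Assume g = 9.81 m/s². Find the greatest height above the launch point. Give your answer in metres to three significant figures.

54.6 m

Components: vₓ = 34.10 cos 73.7° = 9.571 m/s, v_y0 = 34.10 sin 73.7° = 32.73 m/s.
At the apex v_y = 0, so H = v_y0²/(2g) = 32.73²/19.62 = 54.60 m.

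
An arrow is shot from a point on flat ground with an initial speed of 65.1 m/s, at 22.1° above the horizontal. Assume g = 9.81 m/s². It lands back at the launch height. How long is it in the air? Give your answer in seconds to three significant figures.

vₓ = 65.10 cos 22.1° = 60.32 m/s; v_y0 = 65.10 sin 22.1° = 24.49 m/s.
Landing at launch height ⇒ T = 2 v_y0 / g = 2 × 24.49 / 9.81 = 4.993 s.

4.99 s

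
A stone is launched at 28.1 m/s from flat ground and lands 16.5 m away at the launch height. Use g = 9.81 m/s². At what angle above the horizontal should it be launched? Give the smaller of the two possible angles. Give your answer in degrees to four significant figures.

5.915°

From R = (v₀²/g) sin 2θ: sin 2θ = 9.81 × 16.5 / 789.61 = 0.2050.
2θ = 11.83° or 180° − 11.83° = 168.2°, so θ = 5.915° or 84.09°.
The smaller angle is 5.915°.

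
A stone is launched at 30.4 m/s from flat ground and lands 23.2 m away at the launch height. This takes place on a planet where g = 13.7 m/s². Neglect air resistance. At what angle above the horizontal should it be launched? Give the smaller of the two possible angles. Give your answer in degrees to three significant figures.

10.1°

Level-ground range R = v₀² sin(2θ)/g ⇒ sin(2θ) = gR/v₀² = 13.7 × 23.2 / 30.4² = 0.3439.
2θ = 20.12° or 180° − 20.12° = 159.9°, so θ = 10.06° or 79.94°.
The smaller angle is 10.06°.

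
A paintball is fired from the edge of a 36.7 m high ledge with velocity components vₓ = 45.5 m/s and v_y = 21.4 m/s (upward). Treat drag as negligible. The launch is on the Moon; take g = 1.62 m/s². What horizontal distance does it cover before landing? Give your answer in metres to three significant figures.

1280 m

Vertical motion (up positive, ground at y = 0): 0.8100 t² − (21.40) t − 36.7 = 0, so t = (21.40 + √(21.40² + 2·1.62·36.7)) / 1.62 = (21.40 + 24.02) / 1.62 = 28.04 s.
Horizontal distance: R = vₓ t = 45.50 × 28.04 = 1276 m.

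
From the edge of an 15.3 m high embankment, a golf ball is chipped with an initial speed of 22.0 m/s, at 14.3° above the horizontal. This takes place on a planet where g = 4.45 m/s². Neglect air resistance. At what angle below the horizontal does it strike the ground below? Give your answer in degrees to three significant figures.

Horizontal component vₓ = 22.00 cos 14.3° = 21.32 m/s; vertical v_y0 = 22.00 sin 14.3° = 5.434 m/s.
With up positive and y = 0 at the ground: y(t) = 15.3 + (5.434) t − 2.225 t². Setting y = 0 and taking the positive root: t = [5.434 + √(5.434² + 2·4.45·15.3)] / 4.45 = (5.434 + 12.87) / 4.45 = 4.114 s.
At impact: v_y = v_y0 − g t = −12.87 m/s; vₓ = 21.32 m/s.
Angle below horizontal: arctan(|v_y|/vₓ) = arctan(12.87/21.32) = 31.12°.

31.1°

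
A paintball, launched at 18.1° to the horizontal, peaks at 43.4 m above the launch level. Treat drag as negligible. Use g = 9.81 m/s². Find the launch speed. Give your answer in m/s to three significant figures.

93.9 m/s

At the peak v_y = 0, so v_y0 = √(2gH) = √(2 × 9.81 × 43.4) = 29.18 m/s.
v_y0 = v₀ sin θ ⇒ v₀ = 29.18 / sin 18.1° = 93.93 m/s.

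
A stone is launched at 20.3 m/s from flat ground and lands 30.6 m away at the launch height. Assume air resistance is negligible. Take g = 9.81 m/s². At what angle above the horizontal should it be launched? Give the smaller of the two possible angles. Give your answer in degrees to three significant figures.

R = v₀² sin 2θ / g gives sin 2θ = gR/v₀² = 9.81·30.6/20.3² = 0.7284.
2θ = 46.76° or 180° − 46.76° = 133.2°, so θ = 23.38° or 66.62°.
The smaller angle is 23.38°.

23.4°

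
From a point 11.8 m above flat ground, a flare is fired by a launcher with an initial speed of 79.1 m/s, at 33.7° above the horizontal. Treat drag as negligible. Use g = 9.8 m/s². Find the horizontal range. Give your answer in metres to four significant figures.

Resolve: vₓ = 79.10 cos 33.7° = 65.81 m/s and v_y0 = 79.10 sin 33.7° = 43.89 m/s.
The projectile lands when y = 11.8 + (43.89) t − ½·9.80·t² = 0. Positive root: t = (43.89 + √(43.89² + 2·9.80·11.8)) / 9.80 = (43.89 + 46.45) / 9.80 = 9.218 s.
Horizontal distance: R = vₓ t = 65.81 × 9.218 = 606.6 m.

606.6 m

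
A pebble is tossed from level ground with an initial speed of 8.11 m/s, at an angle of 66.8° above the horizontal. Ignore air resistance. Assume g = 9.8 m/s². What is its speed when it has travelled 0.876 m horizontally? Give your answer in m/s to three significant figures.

5.74 m/s

Resolve: vₓ = 8.110 cos 66.8° = 3.195 m/s and v_y0 = 8.110 sin 66.8° = 7.454 m/s.
At x = 0.876 m, t = x/vₓ = 0.876/3.195 = 0.2742 s.
Vertical velocity there: v_y = v_y0 − g t = 7.454 − 9.80 × 0.2742 = 4.767 m/s.
Speed: √(vₓ² + v_y²) = √(3.195² + 4.767²) = 5.739 m/s.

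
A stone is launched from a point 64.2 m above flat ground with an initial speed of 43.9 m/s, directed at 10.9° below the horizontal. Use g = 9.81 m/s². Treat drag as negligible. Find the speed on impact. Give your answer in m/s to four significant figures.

56.45 m/s

Horizontal component vₓ = 43.90 cos 10.9° = 43.11 m/s; vertical v_y0 = −8.301 m/s (downward).
Vertical motion (up positive, ground at y = 0): 4.905 t² − (−8.301) t − 64.2 = 0, so t = (−8.301 + √(8.301² + 2·9.81·64.2)) / 9.81 = (−8.301 + 36.45) / 9.81 = 2.869 s.
Vertical velocity at impact: v_y = v_y0 − g t = −8.301 − 9.81 × 2.869 = −36.45 m/s.
Speed: |v| = √(vₓ² + v_y²) = √(43.11² + 36.45²) = 56.45 m/s.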